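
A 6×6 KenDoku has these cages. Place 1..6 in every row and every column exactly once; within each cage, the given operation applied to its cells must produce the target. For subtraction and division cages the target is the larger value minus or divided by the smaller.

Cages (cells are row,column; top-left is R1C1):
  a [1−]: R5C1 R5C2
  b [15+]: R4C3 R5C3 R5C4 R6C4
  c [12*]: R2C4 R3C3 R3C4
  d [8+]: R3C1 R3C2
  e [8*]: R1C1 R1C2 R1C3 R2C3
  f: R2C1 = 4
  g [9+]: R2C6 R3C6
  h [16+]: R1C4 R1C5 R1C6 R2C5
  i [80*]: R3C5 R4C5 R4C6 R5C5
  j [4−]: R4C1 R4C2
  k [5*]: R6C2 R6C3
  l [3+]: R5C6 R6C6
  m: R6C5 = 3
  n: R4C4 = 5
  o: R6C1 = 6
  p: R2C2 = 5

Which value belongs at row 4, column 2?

6

Cage f is a single given cell; hence R2C1 = 4.
Cage p is given, which forces R2C2 = 5.
Cage e has product 8, which forces R2C3 = 1.
Cage n is given, leaving R4C4 = 5.
O is a freebie, which forces R6C1 = 6.
Column 2 now contains 5, which forces R6C2 = 1.
Column 3 already has 1, which forces R6C3 = 5.
Cage m is given, leaving R6C5 = 3.
Row 6 now contains 1, leaving R6C6 = 2.
Cage e has product 8, which forces R1C1 = 1.
Cage j's pair has difference 4, so R4C1 = 2.
Cage j needs two cells with difference 4; hence R4C2 = 6.
The 4 cells of cage i must have product 80; hence R4C5 = 1.
2 is placed in column 6, so R4C6 = 4.
2 is placed in column 6; hence R5C6 = 1.
Row 6 already has 2, which forces R6C4 = 4.
2 is placed in column 1; hence R3C1 = 5.
6 is placed in column 2, so R3C2 = 3.
Row 3 already has 3, so R3C4 = 1.
Row 3 now contains 5, leaving R3C5 = 4.
Row 3 already has 3, so R3C6 = 6.
Row 4 now contains 4, leaving R4C3 = 3.
Column 1 already has 5, which forces R5C1 = 3.
Column 5 now contains 4; hence R5C5 = 5.
Cage h needs sum 16, which forces R1C4 = 3.
Cage h has sum 16, which forces R1C6 = 5.
The 3 cells of cage c must have product 12, so R2C4 = 6.
Row 2 already has 6, leaving R2C5 = 2.
Column 6 now contains 6, so R2C6 = 3.
6 is placed in row 3, leaving R3C3 = 2.
Column 3 already has 2, which forces R5C3 = 6.
Column 4 now contains 6, so R5C4 = 2.
Cage e needs product 8, leaving R1C2 = 2.
Column 3 already has 2, which forces R1C3 = 4.
2 is placed in column 5, which forces R1C5 = 6.
Row 5 already has 2, so R5C2 = 4.
Filled in: 1 2 4 3 6 5 / 4 5 1 6 2 3 / 5 3 2 1 4 6 / 2 6 3 5 1 4 / 3 4 6 2 5 1 / 6 1 5 4 3 2.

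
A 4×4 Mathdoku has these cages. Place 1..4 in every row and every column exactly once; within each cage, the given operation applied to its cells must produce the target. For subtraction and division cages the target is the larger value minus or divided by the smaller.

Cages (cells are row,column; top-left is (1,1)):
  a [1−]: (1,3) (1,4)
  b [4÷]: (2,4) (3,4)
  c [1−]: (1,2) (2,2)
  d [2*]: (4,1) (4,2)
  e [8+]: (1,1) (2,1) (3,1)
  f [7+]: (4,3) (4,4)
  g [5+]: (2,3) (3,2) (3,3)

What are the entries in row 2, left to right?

4 3 2 1

Row 3 needs a 2, and only (3,2) is open for it.
Cage g needs sum 5, leaving (2,3) = 2.
Cage g needs sum 5, so (3,3) = 1.
Row 3 already has 1; hence (3,4) = 4.
The two cells of cage d must have product 2, which forces (4,1) = 2.
Column 2 now contains 2, which forces (4,2) = 1.
Column 4 already has 4, which forces (4,4) = 3.
The two cells of cage a must have difference 1, which forces (1,3) = 3.
Cage a needs two cells with difference 1, so (1,4) = 2.
Column 4 already has 4, so (2,4) = 1.
Row 3 now contains 4, so (3,1) = 3.
Row 4 already has 3, so (4,3) = 4.
The 3 cells of cage e must have sum 8, leaving (1,1) = 1.
3 is placed in row 1; hence (1,2) = 4.
1 is placed in row 2, so (2,1) = 4.
Cage c needs two cells with difference 1, which forces (2,2) = 3.
Completed grid: 1 4 3 2 / 4 3 2 1 / 3 2 1 4 / 2 1 4 3.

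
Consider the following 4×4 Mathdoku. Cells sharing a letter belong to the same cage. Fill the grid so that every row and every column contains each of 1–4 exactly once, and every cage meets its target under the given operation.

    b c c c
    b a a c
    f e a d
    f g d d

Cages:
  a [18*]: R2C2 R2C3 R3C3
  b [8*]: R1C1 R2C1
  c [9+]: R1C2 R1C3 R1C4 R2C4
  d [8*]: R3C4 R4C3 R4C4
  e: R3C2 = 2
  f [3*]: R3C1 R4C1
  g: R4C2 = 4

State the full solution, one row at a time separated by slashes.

Cage a needs product 18, so R2C2 = 3.
Cage a has product 18, leaving R2C3 = 2.
2 is placed in row 2; hence R2C4 = 1.
E is a freebie, leaving R3C2 = 2.
Cage a needs product 18, so R3C3 = 3.
Row 3 already has 2, which forces R3C4 = 4.
Cage g is a single given cell; hence R4C2 = 4.
Row 4 already has 4, so R4C3 = 1.
Column 4 now contains 4; hence R4C4 = 2.
The two cells of cage b must have product 8, which forces R1C1 = 2.
Column 2 now contains 4; hence R1C2 = 1.
Column 3 already has 1, leaving R1C3 = 4.
2 is placed in column 4, leaving R1C4 = 3.
2 is placed in row 2; hence R2C1 = 4.
Row 3 already has 3, leaving R3C1 = 1.
Row 4 already has 1, leaving R4C1 = 3.

2 1 4 3 / 4 3 2 1 / 1 2 3 4 / 3 4 1 2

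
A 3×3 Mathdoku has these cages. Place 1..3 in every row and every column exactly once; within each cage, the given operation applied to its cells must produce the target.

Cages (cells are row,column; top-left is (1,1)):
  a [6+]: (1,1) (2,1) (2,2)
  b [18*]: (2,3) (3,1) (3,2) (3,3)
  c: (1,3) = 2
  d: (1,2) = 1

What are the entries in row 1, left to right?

3 1 2

Cage d is a single given cell, which forces (1,2) = 1.
Cage c is given, which forces (1,3) = 2.
Cage b has product 18, leaving (2,3) = 3.
Column 3 now contains 2, which forces (3,3) = 1.
Row 1 already has 2; hence (1,1) = 3.
Cage a has sum 6, which forces (2,1) = 1.
3 is placed in row 2, leaving (2,2) = 2.
Column 1 already has 3; hence (3,1) = 2.
2 is placed in column 2, leaving (3,2) = 3.
Filled in: 3 1 2 / 1 2 3 / 2 3 1.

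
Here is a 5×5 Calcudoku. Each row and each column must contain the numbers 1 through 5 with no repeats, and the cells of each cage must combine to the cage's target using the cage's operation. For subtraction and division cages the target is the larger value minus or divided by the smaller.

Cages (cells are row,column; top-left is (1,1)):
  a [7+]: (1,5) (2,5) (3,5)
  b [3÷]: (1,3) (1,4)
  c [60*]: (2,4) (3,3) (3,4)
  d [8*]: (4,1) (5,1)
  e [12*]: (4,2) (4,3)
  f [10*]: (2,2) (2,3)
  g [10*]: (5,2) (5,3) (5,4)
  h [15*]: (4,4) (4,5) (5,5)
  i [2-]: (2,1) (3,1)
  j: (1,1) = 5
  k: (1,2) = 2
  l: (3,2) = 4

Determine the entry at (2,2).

J is a freebie, so (1,1) = 5.
Cage k is given, so (1,2) = 2.
Column 2 already has 2; hence (2,2) = 5.
Row 2 already has 5, so (2,3) = 2.
Cage l is a single given cell; hence (3,2) = 4.
4 is placed in column 2, which forces (4,2) = 3.
Row 4 already has 3, which forces (4,3) = 4.
Column 2 now contains 5, which forces (5,2) = 1.
1 is placed in row 5, leaving (5,3) = 5.
Row 5 already has 5, so (5,4) = 2.
Row 5 already has 5; hence (5,5) = 3.
Cage c has product 60, leaving (2,4) = 4.
Row 2 already has 4; hence (2,5) = 1.
Column 3 now contains 5; hence (3,3) = 3.
Cage c has product 60, which forces (3,4) = 5.
Cage a has sum 7, so (3,5) = 2.
4 is placed in row 4; hence (4,1) = 2.
Column 4 already has 5; hence (4,4) = 1.
Column 5 now contains 1, leaving (4,5) = 5.
Row 5 already has 2; hence (5,1) = 4.
Column 3 already has 3, leaving (1,3) = 1.
Column 4 already has 1, which forces (1,4) = 3.
Column 5 now contains 1, leaving (1,5) = 4.
Row 2 already has 1, so (2,1) = 3.
2 is placed in row 3, so (3,1) = 1.
Completed grid: 5 2 1 3 4 / 3 5 2 4 1 / 1 4 3 5 2 / 2 3 4 1 5 / 4 1 5 2 3.

5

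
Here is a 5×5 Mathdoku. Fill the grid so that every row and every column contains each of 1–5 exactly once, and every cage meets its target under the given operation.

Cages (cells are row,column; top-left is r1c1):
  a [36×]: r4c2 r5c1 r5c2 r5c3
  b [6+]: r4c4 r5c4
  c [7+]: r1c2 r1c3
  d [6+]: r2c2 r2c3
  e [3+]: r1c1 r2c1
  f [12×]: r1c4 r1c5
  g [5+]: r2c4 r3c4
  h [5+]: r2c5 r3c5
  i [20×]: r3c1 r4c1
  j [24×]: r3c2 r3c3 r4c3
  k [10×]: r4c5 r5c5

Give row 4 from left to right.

The 4 cells of cage a must have product 36, leaving r4c2 = 3.
Cage j needs product 24, which forces r3c3 = 3.
The 4 cells of cage a must have product 36, so r5c1 = 3.
Row 1 needs a 1, and only r1c1 is open for it.
Column 1 already has 1, which forces r2c1 = 2.
In row 3, 5 can only go at r3c1, so r3c1 = 5.
Column 1 now contains 5, so r4c1 = 4.
Row 4 already has 4, so r4c3 = 2.
Row 4 now contains 2, so r4c5 = 5.
Column 5 already has 5, so r5c5 = 2.
The two cells of cage c must have sum 7; hence r1c2 = 2.
Column 3 already has 2, leaving r1c3 = 5.
5 is placed in column 3, leaving r2c3 = 1.
Row 2 now contains 1, leaving r2c5 = 4.
Cage j needs product 24; hence r3c2 = 4.
Column 5 already has 4, leaving r3c5 = 1.
Row 4 already has 5, which forces r4c4 = 1.
4 is placed in column 2, so r5c2 = 1.
Column 3 already has 1, which forces r5c3 = 4.
Cage b's pair has sum 6; hence r5c4 = 5.
Cage f needs two cells with product 12; hence r1c4 = 4.
Column 5 already has 4, leaving r1c5 = 3.
Row 2 now contains 1; hence r2c2 = 5.
Row 2 now contains 4, which forces r2c4 = 3.
Row 3 already has 1, which forces r3c4 = 2.
Completed grid: 1 2 5 4 3 / 2 5 1 3 4 / 5 4 3 2 1 / 4 3 2 1 5 / 3 1 4 5 2.

4 3 2 1 5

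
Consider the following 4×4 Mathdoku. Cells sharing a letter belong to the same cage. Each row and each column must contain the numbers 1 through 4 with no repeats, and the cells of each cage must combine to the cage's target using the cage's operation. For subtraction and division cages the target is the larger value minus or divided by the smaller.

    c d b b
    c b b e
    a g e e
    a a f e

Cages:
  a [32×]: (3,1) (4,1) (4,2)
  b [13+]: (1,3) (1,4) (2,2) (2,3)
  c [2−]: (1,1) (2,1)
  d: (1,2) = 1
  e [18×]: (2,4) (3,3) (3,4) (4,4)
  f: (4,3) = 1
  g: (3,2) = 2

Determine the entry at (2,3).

4

Cage d is given, which forces (1,2) = 1.
Cage a needs product 32, leaving (3,1) = 4.
Cage g is a single given cell, leaving (3,2) = 2.
Cage e has product 18, so (3,3) = 3.
Row 3 now contains 2, which forces (3,4) = 1.
Cage a has product 32, which forces (4,1) = 2.
Cage a needs product 32, so (4,2) = 4.
Cage f is given, so (4,3) = 1.
Row 4 already has 2, which forces (4,4) = 3.
Column 1 already has 2, leaving (1,1) = 3.
The 4 cells of cage b must have sum 13, which forces (1,3) = 2.
Cage b needs sum 13; hence (1,4) = 4.
The two cells of cage c must have difference 2, which forces (2,1) = 1.
4 is placed in column 2, which forces (2,2) = 3.
The 4 cells of cage b must have sum 13, which forces (2,3) = 4.
Column 4 already has 3, so (2,4) = 2.
Completed grid: 3 1 2 4 / 1 3 4 2 / 4 2 3 1 / 2 4 1 3.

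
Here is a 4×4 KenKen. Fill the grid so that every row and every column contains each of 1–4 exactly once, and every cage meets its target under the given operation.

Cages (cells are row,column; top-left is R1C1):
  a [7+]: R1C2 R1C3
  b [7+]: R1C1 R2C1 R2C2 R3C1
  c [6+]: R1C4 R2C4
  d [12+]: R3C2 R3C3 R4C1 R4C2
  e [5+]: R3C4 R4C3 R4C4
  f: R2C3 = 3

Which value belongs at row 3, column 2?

Cage b needs sum 7, so R2C2 = 1.
Cage f is given, so R2C3 = 3.
Cage a's pair has sum 7, which forces R1C2 = 3.
3 is placed in column 3, which forces R1C3 = 4.
4 is placed in row 1, leaving R1C4 = 2.
3 is placed in row 2, which forces R2C1 = 2.
Column 4 already has 2, which forces R2C4 = 4.
Column 4 already has 2; hence R3C4 = 1.
1 is placed in column 4; hence R4C4 = 3.
3 is placed in row 1; hence R1C1 = 1.
Row 3 now contains 1, leaving R3C1 = 3.
Cage d has sum 12, which forces R3C2 = 4.
Row 3 now contains 1; hence R3C3 = 2.
Cage d has sum 12, which forces R4C1 = 4.
Cage d has sum 12, which forces R4C2 = 2.
Cage e has sum 5, which forces R4C3 = 1.
Filled in: 1 3 4 2 / 2 1 3 4 / 3 4 2 1 / 4 2 1 3.

4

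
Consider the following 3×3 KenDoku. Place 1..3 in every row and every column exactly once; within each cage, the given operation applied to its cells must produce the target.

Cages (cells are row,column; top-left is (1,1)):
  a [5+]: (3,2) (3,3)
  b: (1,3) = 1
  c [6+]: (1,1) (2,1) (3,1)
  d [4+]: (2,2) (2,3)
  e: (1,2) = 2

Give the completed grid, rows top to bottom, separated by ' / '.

E is a freebie, so (1,2) = 2.
B is a freebie, leaving (1,3) = 1.
1 is placed in column 3, which forces (2,3) = 3.
2 is placed in column 2, which forces (3,2) = 3.
3 is placed in column 3; hence (3,3) = 2.
Row 1 already has 1; hence (1,1) = 3.
Cage c needs sum 6, leaving (2,1) = 2.
3 is placed in row 2, so (2,2) = 1.
Row 3 already has 2, which forces (3,1) = 1.

3 2 1 / 2 1 3 / 1 3 2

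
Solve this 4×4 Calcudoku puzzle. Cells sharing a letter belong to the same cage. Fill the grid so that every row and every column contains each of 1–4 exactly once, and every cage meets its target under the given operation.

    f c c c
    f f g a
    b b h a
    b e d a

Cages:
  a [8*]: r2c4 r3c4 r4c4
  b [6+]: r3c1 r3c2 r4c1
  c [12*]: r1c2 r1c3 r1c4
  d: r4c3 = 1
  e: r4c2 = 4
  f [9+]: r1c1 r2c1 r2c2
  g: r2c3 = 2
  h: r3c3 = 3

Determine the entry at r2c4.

Cage g is given, which forces r2c3 = 2.
H is a freebie; hence r3c3 = 3.
Cage e is given, so r4c2 = 4.
Cage d is given, leaving r4c3 = 1.
1 is placed in row 4, so r4c4 = 2.
The 3 cells of cage f must have sum 9, which forces r1c1 = 2.
1 is placed in column 3, so r1c3 = 4.
The 3 cells of cage f must have sum 9, so r2c1 = 4.
Column 2 now contains 4, leaving r2c2 = 3.
4 is placed in row 2, leaving r2c4 = 1.
Column 1 now contains 2, which forces r3c1 = 1.
1 is placed in row 3, so r3c2 = 2.
Column 4 already has 1, leaving r3c4 = 4.
Row 4 now contains 2, leaving r4c1 = 3.
Column 2 already has 3, leaving r1c2 = 1.
Column 4 already has 1, so r1c4 = 3.
The full grid is 2 1 4 3 / 4 3 2 1 / 1 2 3 4 / 3 4 1 2.

1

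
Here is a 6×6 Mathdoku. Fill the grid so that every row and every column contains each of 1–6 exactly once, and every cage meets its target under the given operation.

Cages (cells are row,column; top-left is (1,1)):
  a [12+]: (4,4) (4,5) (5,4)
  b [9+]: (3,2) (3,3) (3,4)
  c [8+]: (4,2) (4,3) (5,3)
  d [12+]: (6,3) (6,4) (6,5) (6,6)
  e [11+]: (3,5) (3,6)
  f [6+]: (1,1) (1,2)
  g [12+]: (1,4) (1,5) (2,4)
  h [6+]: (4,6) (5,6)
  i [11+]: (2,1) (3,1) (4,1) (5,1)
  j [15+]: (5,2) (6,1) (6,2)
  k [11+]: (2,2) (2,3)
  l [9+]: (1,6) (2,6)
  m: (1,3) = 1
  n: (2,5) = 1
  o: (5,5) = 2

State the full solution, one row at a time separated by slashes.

4 2 1 5 3 6 / 2 5 6 4 1 3 / 1 4 2 3 6 5 / 3 1 4 6 5 2 / 5 6 3 1 2 4 / 6 3 5 2 4 1

M is a freebie, so (1,3) = 1.
N is a freebie, leaving (2,5) = 1.
Cage o is a single given cell, leaving (5,5) = 2.
The only place for 6 in column 1 is (6,1).
Row 6 needs a 3, and only (6,2) is open for it.
Column 2 already has 3; hence (4,2) = 1.
The 3 cells of cage j must have sum 15, leaving (5,2) = 6.
Column 2 now contains 6, so (2,2) = 5.
The two cells of cage k must have sum 11; hence (2,3) = 6.
The only place for 1 in row 3 is (3,1).
Column 1 needs a 4, and only (1,1) is open for it.
Row 1 already has 4, which forces (1,2) = 2.
2 is placed in column 2, so (3,2) = 4.
The only place for 2 in row 2 is (2,1).
In column 6, 3 can only go at (2,6), so (2,6) = 3.
The two cells of cage l must have sum 9, which forces (1,6) = 6.
3 is placed in row 2, so (2,4) = 4.
Column 6 already has 6, so (3,6) = 5.
Column 6 already has 5, so (4,6) = 2.
Row 3 now contains 5, which forces (3,5) = 6.
Cage h's pair has sum 6; hence (5,6) = 4.
4 is placed in column 6, leaving (6,6) = 1.
Cage c has sum 8, so (4,3) = 4.
Row 5 already has 4, so (5,3) = 3.
3 is placed in column 3, which forces (3,3) = 2.
Cage b needs sum 9; hence (3,4) = 3.
The 4 cells of cage i must have sum 11, leaving (4,1) = 3.
The 3 cells of cage a must have sum 12, so (4,4) = 6.
Cage a has sum 12, so (4,5) = 5.
Row 5 now contains 3; hence (5,1) = 5.
Cage a has sum 12; hence (5,4) = 1.
2 is placed in column 3, leaving (6,3) = 5.
Row 6 now contains 5, leaving (6,4) = 2.
The 4 cells of cage d must have sum 12, so (6,5) = 4.
Column 4 already has 3, leaving (1,4) = 5.
5 is placed in column 5; hence (1,5) = 3.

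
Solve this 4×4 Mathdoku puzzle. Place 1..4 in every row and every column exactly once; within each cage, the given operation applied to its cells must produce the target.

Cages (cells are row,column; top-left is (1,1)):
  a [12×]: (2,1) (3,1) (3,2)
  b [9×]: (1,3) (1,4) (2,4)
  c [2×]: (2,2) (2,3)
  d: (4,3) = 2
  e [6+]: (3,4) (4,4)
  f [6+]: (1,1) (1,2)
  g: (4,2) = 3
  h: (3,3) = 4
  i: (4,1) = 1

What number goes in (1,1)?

Cage b has product 9, which forces (1,3) = 3.
Cage b has product 9, leaving (1,4) = 1.
Cage b has product 9; hence (2,4) = 3.
Cage h is given; hence (3,3) = 4.
Row 3 now contains 4, so (3,4) = 2.
I is a freebie; hence (4,1) = 1.
Cage g is a single given cell, so (4,2) = 3.
Cage d is given, so (4,3) = 2.
Column 4 already has 2, leaving (4,4) = 4.
Cage a needs product 12, which forces (2,1) = 4.
Cage c's pair has product 2, leaving (2,2) = 2.
Column 3 now contains 2; hence (2,3) = 1.
Column 1 already has 1, so (3,1) = 3.
3 is placed in column 2, so (3,2) = 1.
Column 1 now contains 4, so (1,1) = 2.
Column 2 already has 2, which forces (1,2) = 4.
Completed grid: 2 4 3 1 / 4 2 1 3 / 3 1 4 2 / 1 3 2 4.

2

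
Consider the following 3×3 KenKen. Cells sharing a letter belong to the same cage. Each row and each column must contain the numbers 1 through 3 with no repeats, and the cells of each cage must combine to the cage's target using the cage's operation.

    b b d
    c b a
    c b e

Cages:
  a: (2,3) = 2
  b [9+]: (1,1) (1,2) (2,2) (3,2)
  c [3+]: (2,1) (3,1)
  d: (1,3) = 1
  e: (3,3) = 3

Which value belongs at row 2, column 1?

Cage b has sum 9, leaving (1,1) = 3.
D is a freebie, which forces (1,3) = 1.
Cage a is a single given cell; hence (2,3) = 2.
E is a freebie; hence (3,3) = 3.
Row 1 now contains 1, leaving (1,2) = 2.
2 is placed in row 2, so (2,1) = 1.
Cage b has sum 9, leaving (2,2) = 3.
The two cells of cage c must have sum 3, leaving (3,1) = 2.
The 4 cells of cage b must have sum 9, so (3,2) = 1.
The full grid is 3 2 1 / 1 3 2 / 2 1 3.

1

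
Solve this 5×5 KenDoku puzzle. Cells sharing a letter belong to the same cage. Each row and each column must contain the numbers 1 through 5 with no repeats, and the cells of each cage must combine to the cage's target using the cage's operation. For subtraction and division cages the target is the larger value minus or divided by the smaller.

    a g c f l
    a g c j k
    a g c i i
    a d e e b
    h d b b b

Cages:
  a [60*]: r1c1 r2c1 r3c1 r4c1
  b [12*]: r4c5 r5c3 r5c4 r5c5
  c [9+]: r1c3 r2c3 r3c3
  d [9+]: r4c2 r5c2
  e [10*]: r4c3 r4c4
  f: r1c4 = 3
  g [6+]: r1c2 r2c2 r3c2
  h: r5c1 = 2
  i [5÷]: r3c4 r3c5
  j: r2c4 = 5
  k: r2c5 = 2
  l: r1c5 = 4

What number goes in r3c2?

F is a freebie, leaving r1c4 = 3.
L is a freebie; hence r1c5 = 4.
Cage j is given, so r2c4 = 5.
Cage k is a single given cell, leaving r2c5 = 2.
5 is placed in column 4, leaving r3c4 = 1.
Row 3 already has 1, leaving r3c5 = 5.
5 is placed in column 4, so r4c4 = 2.
Column 5 now contains 2, which forces r4c5 = 1.
Cage h is given, leaving r5c1 = 2.
Column 4 already has 2, which forces r5c4 = 4.
Column 5 now contains 1, which forces r5c5 = 3.
Cage d needs two cells with sum 9, leaving r4c2 = 4.
Row 4 already has 2, so r4c3 = 5.
4 is placed in row 5, which forces r5c2 = 5.
Row 5 already has 3, leaving r5c3 = 1.
Cage a has product 60, so r1c1 = 5.
Column 3 already has 5, which forces r1c3 = 2.
Cage a needs product 60, so r2c1 = 1.
1 is placed in row 2, so r2c2 = 3.
Row 2 already has 3; hence r2c3 = 4.
Cage a has product 60, so r3c1 = 4.
3 is placed in column 2; hence r3c2 = 2.
Column 3 now contains 4, so r3c3 = 3.
5 is placed in row 4, leaving r4c1 = 3.
Row 1 already has 2, so r1c2 = 1.
Filled in: 5 1 2 3 4 / 1 3 4 5 2 / 4 2 3 1 5 / 3 4 5 2 1 / 2 5 1 4 3.

2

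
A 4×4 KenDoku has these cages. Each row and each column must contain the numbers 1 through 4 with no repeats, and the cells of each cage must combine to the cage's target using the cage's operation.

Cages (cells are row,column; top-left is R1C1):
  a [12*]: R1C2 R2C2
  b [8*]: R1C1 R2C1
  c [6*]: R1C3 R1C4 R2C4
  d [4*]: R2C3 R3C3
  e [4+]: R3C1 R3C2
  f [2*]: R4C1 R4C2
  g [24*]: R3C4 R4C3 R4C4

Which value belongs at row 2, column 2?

4

The only place for 2 in row 3 is R3C4.
Cage c needs product 6, which forces R1C3 = 2.
Row 1 already has 2, so R1C1 = 4.
Row 1 already has 4; hence R1C2 = 3.
Row 1 already has 3, which forces R1C4 = 1.
Cage b needs two cells with product 8, leaving R2C1 = 2.
Column 2 now contains 3, leaving R2C2 = 4.
4 is placed in row 2, leaving R2C3 = 1.
Column 4 now contains 1, leaving R2C4 = 3.
Column 2 now contains 3; hence R3C2 = 1.
1 is placed in column 3; hence R3C3 = 4.
Column 1 now contains 2; hence R4C1 = 1.
1 is placed in column 2, which forces R4C2 = 2.
Column 3 already has 4, so R4C3 = 3.
3 is placed in column 4, which forces R4C4 = 4.
Row 3 already has 1; hence R3C1 = 3.
Filled in: 4 3 2 1 / 2 4 1 3 / 3 1 4 2 / 1 2 3 4.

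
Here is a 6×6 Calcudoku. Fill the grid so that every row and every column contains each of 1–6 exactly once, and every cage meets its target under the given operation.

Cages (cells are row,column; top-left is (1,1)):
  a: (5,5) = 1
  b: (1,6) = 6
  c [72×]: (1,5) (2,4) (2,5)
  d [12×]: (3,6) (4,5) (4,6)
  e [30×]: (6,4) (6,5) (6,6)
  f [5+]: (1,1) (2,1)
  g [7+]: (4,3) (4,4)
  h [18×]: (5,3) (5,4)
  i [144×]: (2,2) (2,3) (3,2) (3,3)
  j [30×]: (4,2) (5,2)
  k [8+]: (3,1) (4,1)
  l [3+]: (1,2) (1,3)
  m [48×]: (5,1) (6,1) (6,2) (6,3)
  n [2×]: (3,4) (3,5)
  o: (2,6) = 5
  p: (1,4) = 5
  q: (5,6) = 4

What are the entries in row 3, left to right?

Cage p is a single given cell, so (1,4) = 5.
B is a freebie, which forces (1,6) = 6.
O is a freebie, so (2,6) = 5.
Cage a is a single given cell, which forces (5,5) = 1.
Q is a freebie; hence (5,6) = 4.
The two cells of cage n must have product 2, which forces (3,4) = 1.
1 is placed in column 5, leaving (3,5) = 2.
Row 3 now contains 2, which forces (3,6) = 3.
Cage e has product 30, leaving (6,5) = 5.
The 3 cells of cage d must have product 12, leaving (4,5) = 4.
Cage d needs product 12; hence (4,6) = 1.
Column 6 now contains 1, which forces (6,6) = 2.
4 is placed in column 5, leaving (1,5) = 3.
The 3 cells of cage c must have product 72; hence (2,4) = 4.
Cage c needs product 72, leaving (2,5) = 6.
Cage g's pair has sum 7; hence (4,3) = 5.
Cage g's pair has sum 7, leaving (4,4) = 2.
Cage m needs product 48; hence (5,1) = 2.
Cage e has product 30; hence (6,4) = 3.
Cage f needs two cells with sum 5, so (1,1) = 4.
Cage f needs two cells with sum 5, which forces (2,1) = 1.
Cage k needs two cells with sum 8, leaving (3,1) = 5.
Row 4 now contains 2, so (4,1) = 3.
Row 4 already has 5; hence (4,2) = 6.
Cage j needs two cells with product 30; hence (5,2) = 5.
Cage h needs two cells with product 18, leaving (5,3) = 3.
3 is placed in column 4, which forces (5,4) = 6.
Column 1 already has 1, which forces (6,1) = 6.
Cage i has product 144, which forces (2,2) = 3.
3 is placed in column 3, so (2,3) = 2.
Column 2 now contains 6, leaving (3,2) = 4.
The 4 cells of cage i must have product 144, which forces (3,3) = 6.
Column 2 already has 4, which forces (6,2) = 1.
Row 6 already has 1; hence (6,3) = 4.
1 is placed in column 2, so (1,2) = 2.
Column 3 now contains 2, which forces (1,3) = 1.
The full grid is 4 2 1 5 3 6 / 1 3 2 4 6 5 / 5 4 6 1 2 3 / 3 6 5 2 4 1 / 2 5 3 6 1 4 / 6 1 4 3 5 2.

5 4 6 1 2 3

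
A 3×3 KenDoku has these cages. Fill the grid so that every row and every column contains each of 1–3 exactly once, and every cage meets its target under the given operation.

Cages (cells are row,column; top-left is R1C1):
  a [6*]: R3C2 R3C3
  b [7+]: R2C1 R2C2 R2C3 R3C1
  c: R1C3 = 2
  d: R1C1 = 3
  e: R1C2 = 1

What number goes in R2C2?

Cage d is a single given cell, which forces R1C1 = 3.
Cage e is a single given cell; hence R1C2 = 1.
C is a freebie, so R1C3 = 2.
Column 1 already has 3; hence R2C1 = 2.
Row 2 now contains 2, so R2C2 = 3.
Row 2 already has 3, leaving R2C3 = 1.
Cage b has sum 7, which forces R3C1 = 1.
3 is placed in column 2, which forces R3C2 = 2.
Column 3 already has 2, which forces R3C3 = 3.
Completed grid: 3 1 2 / 2 3 1 / 1 2 3.

3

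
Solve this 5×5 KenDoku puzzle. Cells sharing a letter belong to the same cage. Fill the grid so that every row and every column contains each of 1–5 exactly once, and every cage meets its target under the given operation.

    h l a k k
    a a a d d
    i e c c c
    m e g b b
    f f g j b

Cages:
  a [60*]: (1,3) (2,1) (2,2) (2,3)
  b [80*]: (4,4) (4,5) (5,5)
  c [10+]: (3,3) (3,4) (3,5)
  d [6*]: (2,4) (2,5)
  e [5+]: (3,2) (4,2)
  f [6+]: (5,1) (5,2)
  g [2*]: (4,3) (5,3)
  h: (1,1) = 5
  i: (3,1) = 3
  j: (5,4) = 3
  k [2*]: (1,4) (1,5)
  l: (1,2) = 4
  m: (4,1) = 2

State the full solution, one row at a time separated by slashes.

5 4 3 1 2 / 4 1 5 2 3 / 3 2 4 5 1 / 2 3 1 4 5 / 1 5 2 3 4

Cage h is given, leaving (1,1) = 5.
Cage l is a single given cell, which forces (1,2) = 4.
Cage i is a single given cell; hence (3,1) = 3.
M is a freebie; hence (4,1) = 2.
Row 4 now contains 2, so (4,3) = 1.
Cage b needs product 80, so (4,4) = 4.
Cage b needs product 80, which forces (4,5) = 5.
1 is placed in column 3; hence (5,3) = 2.
Cage j is a single given cell, so (5,4) = 3.
Cage b has product 80, leaving (5,5) = 4.
2 is placed in column 3; hence (1,3) = 3.
3 is placed in column 4, so (2,4) = 2.
Cage d needs two cells with product 6, leaving (2,5) = 3.
Cage e needs two cells with sum 5; hence (3,2) = 2.
Cage c needs sum 10, leaving (3,3) = 4.
Cage c has sum 10, so (3,4) = 5.
Cage c has sum 10, which forces (3,5) = 1.
1 is placed in row 4; hence (4,2) = 3.
Row 5 already has 4; hence (5,1) = 1.
The two cells of cage f must have sum 6, leaving (5,2) = 5.
Column 4 already has 2; hence (1,4) = 1.
Column 5 now contains 1, so (1,5) = 2.
Column 1 already has 1; hence (2,1) = 4.
Column 2 already has 5, which forces (2,2) = 1.
4 is placed in column 3, which forces (2,3) = 5.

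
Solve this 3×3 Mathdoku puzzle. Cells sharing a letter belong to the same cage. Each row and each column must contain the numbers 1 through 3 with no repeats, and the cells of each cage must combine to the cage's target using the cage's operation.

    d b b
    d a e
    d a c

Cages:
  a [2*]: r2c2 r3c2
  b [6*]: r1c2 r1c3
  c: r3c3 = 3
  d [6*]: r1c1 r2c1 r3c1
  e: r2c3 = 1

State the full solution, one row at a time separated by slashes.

1 3 2 / 3 2 1 / 2 1 3

Cage e is a single given cell, so r2c3 = 1.
Cage c is given; hence r3c3 = 3.
Cage b needs two cells with product 6, leaving r1c2 = 3.
3 is placed in column 3, which forces r1c3 = 2.
1 is placed in row 2; hence r2c2 = 2.
Cage a needs two cells with product 2, leaving r3c2 = 1.
2 is placed in row 1, leaving r1c1 = 1.
Row 2 already has 2, leaving r2c1 = 3.
Row 3 now contains 1, leaving r3c1 = 2.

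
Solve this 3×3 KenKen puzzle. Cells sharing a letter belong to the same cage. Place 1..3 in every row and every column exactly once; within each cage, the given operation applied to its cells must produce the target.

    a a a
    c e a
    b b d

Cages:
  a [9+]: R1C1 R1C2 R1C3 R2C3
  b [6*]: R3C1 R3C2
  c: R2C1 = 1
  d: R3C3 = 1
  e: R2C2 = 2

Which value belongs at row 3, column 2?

C is a freebie, so R2C1 = 1.
Cage e is given; hence R2C2 = 2.
Cage a needs sum 9, leaving R2C3 = 3.
Column 2 already has 2, which forces R3C2 = 3.
Cage d is given, leaving R3C3 = 1.
Cage a needs sum 9; hence R1C1 = 3.
3 is placed in column 2, so R1C2 = 1.
1 is placed in column 3; hence R1C3 = 2.
3 is placed in row 3, which forces R3C1 = 2.
The full grid is 3 1 2 / 1 2 3 / 2 3 1.

3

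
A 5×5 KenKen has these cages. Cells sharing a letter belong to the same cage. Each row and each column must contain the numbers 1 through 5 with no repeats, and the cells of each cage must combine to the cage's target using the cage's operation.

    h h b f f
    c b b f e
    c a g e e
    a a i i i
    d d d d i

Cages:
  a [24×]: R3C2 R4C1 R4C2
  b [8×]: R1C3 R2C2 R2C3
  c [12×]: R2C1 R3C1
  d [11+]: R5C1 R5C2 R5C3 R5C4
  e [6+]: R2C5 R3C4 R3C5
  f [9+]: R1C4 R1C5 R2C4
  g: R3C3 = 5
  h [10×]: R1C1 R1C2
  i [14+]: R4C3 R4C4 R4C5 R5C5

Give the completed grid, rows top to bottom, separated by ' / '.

Cage g is given, leaving R3C3 = 5.
In row 2, 5 can only go at R2C4, so R2C4 = 5.
The only place for 4 in row 1 is R1C3.
The only place for 4 in row 2 is R2C1.
Column 1 already has 4, leaving R3C1 = 3.
3 is placed in column 1, which forces R4C1 = 2.
Column 1 already has 2; hence R1C1 = 5.
Cage h needs two cells with product 10, which forces R1C2 = 2.
Column 2 now contains 2, which forces R2C2 = 1.
1 is placed in row 2; hence R2C3 = 2.
1 is placed in row 2, which forces R2C5 = 3.
Cage a needs product 24, leaving R3C2 = 4.
The 3 cells of cage a must have product 24; hence R4C2 = 3.
3 is placed in row 4; hence R4C3 = 1.
Cage i has sum 14, leaving R4C4 = 4.
Cage i needs sum 14, so R4C5 = 5.
Column 1 now contains 5; hence R5C1 = 1.
3 is placed in column 2, so R5C2 = 5.
1 is placed in column 3, leaving R5C3 = 3.
3 is placed in row 5; hence R5C4 = 2.
Row 5 already has 2, which forces R5C5 = 4.
The 3 cells of cage f must have sum 9, which forces R1C4 = 3.
3 is placed in column 5, which forces R1C5 = 1.
Column 4 now contains 2, leaving R3C4 = 1.
Cage e needs sum 6, which forces R3C5 = 2.

5 2 4 3 1 / 4 1 2 5 3 / 3 4 5 1 2 / 2 3 1 4 5 / 1 5 3 2 4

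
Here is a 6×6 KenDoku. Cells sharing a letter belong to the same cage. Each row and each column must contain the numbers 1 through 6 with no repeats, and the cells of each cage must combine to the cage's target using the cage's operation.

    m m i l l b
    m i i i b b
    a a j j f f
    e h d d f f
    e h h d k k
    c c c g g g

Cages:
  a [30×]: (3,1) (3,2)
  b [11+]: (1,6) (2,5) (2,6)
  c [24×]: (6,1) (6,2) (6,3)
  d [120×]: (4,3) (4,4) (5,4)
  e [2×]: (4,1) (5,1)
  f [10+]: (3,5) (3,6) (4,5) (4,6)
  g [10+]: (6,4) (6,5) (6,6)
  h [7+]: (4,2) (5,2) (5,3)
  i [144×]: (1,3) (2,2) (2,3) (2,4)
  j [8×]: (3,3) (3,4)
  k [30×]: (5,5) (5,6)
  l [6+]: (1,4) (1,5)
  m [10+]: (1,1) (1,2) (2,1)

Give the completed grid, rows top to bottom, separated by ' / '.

In column 3, 5 can only go at (4,3), so (4,3) = 5.
The 3 cells of cage d must have product 120, so (4,4) = 6.
{5, 6} are confined to (5,5) and (5,6) in row 5, leaving (5,4) = 4.
Cage j needs two cells with product 8; hence (3,3) = 4.
Column 4 already has 4, so (3,4) = 2.
The 4 cells of cage i must have product 144; hence (2,2) = 4.
The 4 cells of cage i must have product 144, which forces (2,4) = 3.
The 3 cells of cage c must have product 24, leaving (6,1) = 4.
In row 1, 4 can only go at (1,6), so (1,6) = 4.
Cage f needs sum 10, which forces (4,5) = 4.
Column 6 already has 4, so (4,6) = 2.
Row 4 now contains 2; hence (4,1) = 1.
Row 4 now contains 2, so (4,2) = 3.
Cage e's pair has product 2, which forces (5,1) = 2.
The 3 cells of cage h must have sum 7; hence (5,2) = 1.
Cage h has sum 7, so (5,3) = 3.
Cage m needs sum 10, leaving (1,1) = 3.
Cage m has sum 10; hence (1,2) = 2.
2 is placed in row 1, which forces (1,3) = 6.
Cage m needs sum 10; hence (2,1) = 5.
Column 3 already has 6, which forces (2,3) = 2.
Column 1 now contains 5, which forces (3,1) = 6.
6 is placed in row 3, leaving (3,2) = 5.
Cage c has product 24, which forces (6,2) = 6.
Cage c has product 24; hence (6,3) = 1.
1 is placed in row 6, so (6,4) = 5.
Row 6 already has 6, leaving (6,6) = 3.
5 is placed in column 4, which forces (1,4) = 1.
Cage l needs two cells with sum 6, leaving (1,5) = 5.
Cage f needs sum 10, so (3,5) = 3.
3 is placed in column 6, which forces (3,6) = 1.
Column 5 already has 5, which forces (5,5) = 6.
Row 5 now contains 6, leaving (5,6) = 5.
3 is placed in row 6, which forces (6,5) = 2.
Column 5 now contains 6, which forces (2,5) = 1.
1 is placed in column 6, leaving (2,6) = 6.

3 2 6 1 5 4 / 5 4 2 3 1 6 / 6 5 4 2 3 1 / 1 3 5 6 4 2 / 2 1 3 4 6 5 / 4 6 1 5 2 3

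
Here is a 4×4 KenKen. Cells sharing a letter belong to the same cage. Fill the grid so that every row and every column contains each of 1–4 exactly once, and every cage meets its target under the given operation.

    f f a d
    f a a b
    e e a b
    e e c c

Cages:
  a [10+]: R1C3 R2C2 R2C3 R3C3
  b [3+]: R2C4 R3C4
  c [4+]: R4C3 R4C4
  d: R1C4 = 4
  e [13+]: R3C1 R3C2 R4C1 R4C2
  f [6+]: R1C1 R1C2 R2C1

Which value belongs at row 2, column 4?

2

Cage d is given; hence R1C4 = 4.
Column 4 needs a 3, and only R4C4 is open for it.
Row 4 now contains 3, leaving R4C3 = 1.
Cage a needs sum 10, so R2C2 = 1.
1 is placed in row 2, leaving R2C4 = 2.
Column 4 now contains 2, leaving R3C4 = 1.
Cage f has sum 6, so R1C1 = 1.
Cage f needs sum 6, so R1C2 = 2.
Row 1 already has 2, leaving R1C3 = 3.
Row 2 now contains 2; hence R2C1 = 3.
3 is placed in column 3; hence R2C3 = 4.
3 is placed in column 1, so R3C1 = 4.
4 is placed in row 3, which forces R3C2 = 3.
Column 3 already has 4, so R3C3 = 2.
4 is placed in column 1, leaving R4C1 = 2.
2 is placed in column 2; hence R4C2 = 4.
The full grid is 1 2 3 4 / 3 1 4 2 / 4 3 2 1 / 2 4 1 3.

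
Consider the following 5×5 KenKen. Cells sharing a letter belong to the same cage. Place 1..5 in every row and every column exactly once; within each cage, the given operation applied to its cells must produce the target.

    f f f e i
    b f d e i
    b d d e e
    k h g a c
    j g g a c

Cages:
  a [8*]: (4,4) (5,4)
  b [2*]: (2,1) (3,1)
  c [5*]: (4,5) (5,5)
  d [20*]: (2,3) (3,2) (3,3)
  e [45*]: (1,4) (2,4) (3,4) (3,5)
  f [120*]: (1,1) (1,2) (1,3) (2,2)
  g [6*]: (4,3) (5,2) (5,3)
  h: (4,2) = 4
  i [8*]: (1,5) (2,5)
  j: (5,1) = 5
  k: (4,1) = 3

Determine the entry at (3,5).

The 4 cells of cage e must have product 45, so (3,5) = 3.
Cage k is a single given cell, so (4,1) = 3.
Cage h is a single given cell; hence (4,2) = 4.
4 is placed in row 4, leaving (4,4) = 2.
Cage j is a single given cell; hence (5,1) = 5.
Column 4 now contains 2, so (5,4) = 4.
5 is placed in row 5; hence (5,5) = 1.
2 is placed in row 4, so (4,3) = 1.
Column 5 already has 1, so (4,5) = 5.
Row 1 needs a 1, and only (1,4) is open for it.
The 4 cells of cage e must have product 45, leaving (2,4) = 3.
Column 4 already has 1; hence (3,4) = 5.
Cage d has product 20; hence (2,3) = 5.
The 3 cells of cage d must have product 20, which forces (3,2) = 1.
Row 3 now contains 5, which forces (3,3) = 4.
Cage f has product 120, so (1,1) = 4.
Cage f needs product 120; hence (1,2) = 5.
Cage f has product 120; hence (1,3) = 3.
Row 1 now contains 4, so (1,5) = 2.
Cage b needs two cells with product 2, which forces (2,1) = 1.
Row 2 already has 5, leaving (2,2) = 2.
Column 5 now contains 2, which forces (2,5) = 4.
Row 3 already has 1; hence (3,1) = 2.
2 is placed in column 2, so (5,2) = 3.
3 is placed in column 3, leaving (5,3) = 2.
The full grid is 4 5 3 1 2 / 1 2 5 3 4 / 2 1 4 5 3 / 3 4 1 2 5 / 5 3 2 4 1.

3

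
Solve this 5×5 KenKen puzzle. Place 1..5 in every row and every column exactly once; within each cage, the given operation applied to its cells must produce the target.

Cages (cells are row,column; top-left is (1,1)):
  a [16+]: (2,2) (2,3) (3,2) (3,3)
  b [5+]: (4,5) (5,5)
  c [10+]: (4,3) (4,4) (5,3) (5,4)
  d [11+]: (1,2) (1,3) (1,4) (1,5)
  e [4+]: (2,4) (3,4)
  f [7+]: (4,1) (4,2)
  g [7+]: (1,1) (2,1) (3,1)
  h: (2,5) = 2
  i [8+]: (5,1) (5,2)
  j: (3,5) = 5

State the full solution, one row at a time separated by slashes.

Cage h is given; hence (2,5) = 2.
Cage j is given, leaving (3,5) = 5.
Row 1 needs a 4, and only (1,1) is open for it.
4 is placed in column 1, which forces (2,1) = 1.
1 is placed in row 2, which forces (2,4) = 3.
The 3 cells of cage g must have sum 7, leaving (3,1) = 2.
Column 4 already has 3; hence (3,4) = 1.
In column 2, 1 can only go at (1,2), so (1,2) = 1.
1 is placed in row 1; hence (1,5) = 3.
Column 2 needs a 2, and only (4,2) is open for it.
The two cells of cage f must have sum 7, leaving (4,1) = 5.
Cage c has sum 10, leaving (4,4) = 4.
4 is placed in row 4, leaving (4,5) = 1.
Column 1 already has 5, so (5,1) = 3.
Row 5 already has 3, so (5,2) = 5.
Row 5 already has 3, which forces (5,3) = 1.
Cage c needs sum 10, so (5,4) = 2.
Column 5 now contains 1, so (5,5) = 4.
Cage d needs sum 11, leaving (1,3) = 2.
2 is placed in column 4; hence (1,4) = 5.
Column 2 already has 5, which forces (2,2) = 4.
Cage a needs sum 16, which forces (2,3) = 5.
Cage a has sum 16; hence (3,2) = 3.
Cage a has sum 16; hence (3,3) = 4.
1 is placed in row 4, so (4,3) = 3.

4 1 2 5 3 / 1 4 5 3 2 / 2 3 4 1 5 / 5 2 3 4 1 / 3 5 1 2 4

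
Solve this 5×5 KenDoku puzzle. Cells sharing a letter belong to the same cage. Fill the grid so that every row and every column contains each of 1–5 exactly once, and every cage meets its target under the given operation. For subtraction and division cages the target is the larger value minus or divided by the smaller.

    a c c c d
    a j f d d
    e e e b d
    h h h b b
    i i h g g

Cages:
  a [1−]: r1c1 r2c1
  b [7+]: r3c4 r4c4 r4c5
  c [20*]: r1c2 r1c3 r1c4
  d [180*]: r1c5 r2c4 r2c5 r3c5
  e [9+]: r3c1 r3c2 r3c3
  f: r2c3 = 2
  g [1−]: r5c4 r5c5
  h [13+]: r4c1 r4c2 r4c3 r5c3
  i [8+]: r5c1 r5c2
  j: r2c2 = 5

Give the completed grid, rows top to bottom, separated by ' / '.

Cage j is given, so r2c2 = 5.
Cage f is a single given cell, leaving r2c3 = 2.
The 4 cells of cage d must have product 180, so r2c4 = 3.
Row 2 now contains 5, so r2c5 = 4.
Column 2 now contains 5; hence r5c2 = 3.
Cage a's pair has difference 1; hence r1c1 = 2.
Row 2 now contains 4, which forces r2c1 = 1.
Row 5 already has 3, so r5c1 = 5.
In row 1, 3 can only go at r1c5, so r1c5 = 3.
3 is placed in column 5, so r3c5 = 5.
Cage e needs sum 9, so r3c2 = 2.
Cage h needs sum 13; hence r4c1 = 3.
The 4 cells of cage h must have sum 13, which forces r4c3 = 5.
The 3 cells of cage c must have product 20; hence r1c4 = 5.
3 is placed in column 1, which forces r3c1 = 4.
Cage e has sum 9; hence r3c3 = 3.
Row 3 now contains 4; hence r3c4 = 1.
1 is placed in column 4, leaving r5c4 = 2.
Row 5 already has 2, leaving r5c5 = 1.
The 4 cells of cage h must have sum 13; hence r4c2 = 1.
Column 4 now contains 2, which forces r4c4 = 4.
1 is placed in column 5, leaving r4c5 = 2.
1 is placed in row 5, so r5c3 = 4.
Column 2 now contains 1, so r1c2 = 4.
Column 3 now contains 4, leaving r1c3 = 1.

2 4 1 5 3 / 1 5 2 3 4 / 4 2 3 1 5 / 3 1 5 4 2 / 5 3 4 2 1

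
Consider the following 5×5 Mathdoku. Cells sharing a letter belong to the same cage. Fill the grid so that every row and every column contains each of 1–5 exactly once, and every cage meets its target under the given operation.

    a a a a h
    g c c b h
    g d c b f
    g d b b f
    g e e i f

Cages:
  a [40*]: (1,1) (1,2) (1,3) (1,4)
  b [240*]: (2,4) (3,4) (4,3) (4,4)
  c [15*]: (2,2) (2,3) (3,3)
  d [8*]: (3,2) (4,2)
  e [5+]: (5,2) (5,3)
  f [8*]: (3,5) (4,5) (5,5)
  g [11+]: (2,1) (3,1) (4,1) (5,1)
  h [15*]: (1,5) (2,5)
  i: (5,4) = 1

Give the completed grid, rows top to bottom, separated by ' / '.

The 4 cells of cage b must have product 240; hence (4,3) = 4.
I is a freebie; hence (5,4) = 1.
Cage d needs two cells with product 8, leaving (3,2) = 4.
Row 4 already has 4, which forces (4,2) = 2.
Row 4 already has 2; hence (4,5) = 1.
2 is placed in column 2, so (5,2) = 3.
Row 5 now contains 3, leaving (5,3) = 2.
Row 5 already has 2; hence (5,5) = 4.
The 4 cells of cage b must have product 240, leaving (2,4) = 4.
Column 5 already has 1, which forces (3,5) = 2.
Cage g has sum 11; hence (4,1) = 3.
3 is placed in row 4, leaving (4,4) = 5.
Row 5 already has 2, leaving (5,1) = 5.
Cage a has product 40, leaving (1,1) = 4.
Column 4 now contains 4; hence (1,4) = 2.
Cage g has sum 11, so (2,1) = 2.
Row 3 already has 2, which forces (3,1) = 1.
Column 4 already has 5; hence (3,4) = 3.
Cage c needs product 15, which forces (2,2) = 1.
Cage c needs product 15; hence (2,3) = 3.
3 is placed in row 2, leaving (2,5) = 5.
Row 3 already has 3, so (3,3) = 5.
Column 2 already has 1; hence (1,2) = 5.
Column 3 already has 5; hence (1,3) = 1.
Column 5 now contains 5; hence (1,5) = 3.

4 5 1 2 3 / 2 1 3 4 5 / 1 4 5 3 2 / 3 2 4 5 1 / 5 3 2 1 4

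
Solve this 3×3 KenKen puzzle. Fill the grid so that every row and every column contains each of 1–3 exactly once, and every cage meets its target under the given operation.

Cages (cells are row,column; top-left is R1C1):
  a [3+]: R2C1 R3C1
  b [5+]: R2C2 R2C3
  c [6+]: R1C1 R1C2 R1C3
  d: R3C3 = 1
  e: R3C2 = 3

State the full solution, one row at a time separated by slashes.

3 1 2 / 1 2 3 / 2 3 1

Cage e is given, which forces R3C2 = 3.
Cage d is given, which forces R3C3 = 1.
The two cells of cage a must have sum 3, so R2C1 = 1.
Column 2 already has 3, leaving R2C2 = 2.
Cage b's pair has sum 5, leaving R2C3 = 3.
1 is placed in row 3, which forces R3C1 = 2.
Column 1 now contains 2, which forces R1C1 = 3.
Column 2 now contains 2, which forces R1C2 = 1.
Column 3 now contains 3; hence R1C3 = 2.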